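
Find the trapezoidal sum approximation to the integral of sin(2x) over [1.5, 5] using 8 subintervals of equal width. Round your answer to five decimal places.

-0.07058

Δx = (5 − 1.5)/8 = 0.4375.
f(1.5) ≈ 0.14112, f(1.9375) ≈ -0.66940, f(2.375) ≈ -0.99929, f(2.8125) ≈ -0.61168, f(3.25) ≈ 0.21512, f(3.6875) ≈ 0.88746, f(4.125) ≈ 0.92260, f(4.5625) ≈ 0.29531, f(5) ≈ -0.54402.
T_8 = (Δx/2)·[f(x_0) + 2f(x_1) + ... + 2f(x_{7}) + f(x_8)].
Sum ≈ -0.07058.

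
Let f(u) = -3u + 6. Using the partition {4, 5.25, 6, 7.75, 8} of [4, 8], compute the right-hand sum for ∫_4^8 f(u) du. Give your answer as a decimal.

Subinterval widths: 1.25, 0.75, 1.75, 0.25.
Right endpoints: 5.25, 6, 7.75, 8.
f(5.25) = -9.75, f(6) = -12, f(7.75) = -17.25, f(8) = -18.
Sum = Σ Δu_i · f(u_i).
Sum = -55.875.

-55.875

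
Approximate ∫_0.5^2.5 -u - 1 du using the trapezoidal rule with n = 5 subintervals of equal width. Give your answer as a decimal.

-5

Δu = (2.5 − 0.5)/5 = 0.4.
f(0.5) = -1.5, f(0.9) = -1.9, f(1.3) = -2.3, f(1.7) = -2.7, f(2.1) = -3.1, f(2.5) = -3.5.
T_5 = (Δu/2)·[f(u_0) + 2f(u_1) + ... + 2f(u_{4}) + f(u_5)].
Sum = -5.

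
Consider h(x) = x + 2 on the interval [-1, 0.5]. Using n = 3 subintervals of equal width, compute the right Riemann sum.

3

Δx = (0.5 − (-1))/3 = 0.5.
Right endpoints: -0.5, 0, 0.5.
h(-0.5) = 1.5, h(0) = 2, h(0.5) = 2.5.
Sum = Δx · [h(-0.5) + h(0) + h(0.5)].
Sum = 3.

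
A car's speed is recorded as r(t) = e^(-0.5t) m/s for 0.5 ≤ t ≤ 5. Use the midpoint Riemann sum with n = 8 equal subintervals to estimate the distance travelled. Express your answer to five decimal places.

Δt = (5 − 0.5)/8 = 0.5625.
Midpoints: 0.78125, 1.34375, 1.90625, 2.46875, 3.03125, 3.59375, 4.15625, 4.71875.
r(0.78125) ≈ 0.67663, r(1.34375) ≈ 0.51075, r(1.90625) ≈ 0.38553, r(2.46875) ≈ 0.29102, r(3.03125) ≈ 0.21967, r(3.59375) ≈ 0.16582, r(4.15625) ≈ 0.12516, r(4.71875) ≈ 0.09448.
Sum = Δt · [r(0.78125) + r(1.34375) + r(1.90625) + ...].
Sum ≈ 1.38885.

1.38885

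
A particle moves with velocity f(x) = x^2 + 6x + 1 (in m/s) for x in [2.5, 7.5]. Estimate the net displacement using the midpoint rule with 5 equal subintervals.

290

Δx = (7.5 − 2.5)/5 = 1.
Midpoints: 3, 4, 5, 6, 7.
f(3) = 28, f(4) = 41, f(5) = 56, f(6) = 73, f(7) = 92.
Sum = Δx · [f(3) + f(4) + f(5) + f(6) + f(7)].
Sum = 290.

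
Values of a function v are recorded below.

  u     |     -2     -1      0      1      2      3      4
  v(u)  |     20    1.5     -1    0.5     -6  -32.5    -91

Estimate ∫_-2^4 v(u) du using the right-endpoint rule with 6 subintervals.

Δu = 1.
Sum = 1·[1.5 + (-1) + 0.5 + (-6) + (-32.5) + (-91)] = -128.5.

-128.5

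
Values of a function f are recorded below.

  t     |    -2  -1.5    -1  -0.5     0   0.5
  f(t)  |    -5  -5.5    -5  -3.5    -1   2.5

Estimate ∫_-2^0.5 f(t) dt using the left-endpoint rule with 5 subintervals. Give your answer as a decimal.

-10

Δt = 0.5.
Sum = 0.5·[(-5) + (-5.5) + (-5) + (-3.5) + (-1)] = -10.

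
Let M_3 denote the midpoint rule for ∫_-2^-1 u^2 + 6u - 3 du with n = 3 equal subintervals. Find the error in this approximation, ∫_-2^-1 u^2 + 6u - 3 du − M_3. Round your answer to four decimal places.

0.0093

Exact integral: ∫_-2^-1 f(u) du ≈ -9.666667.
M_3 ≈ -9.675926.
Error ≈ -9.666667 − (-9.675926) ≈ 0.0093.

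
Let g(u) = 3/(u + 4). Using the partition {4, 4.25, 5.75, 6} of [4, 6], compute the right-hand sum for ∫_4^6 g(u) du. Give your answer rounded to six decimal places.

Subinterval widths: 0.25, 1.5, 0.25.
Right endpoints: 4.25, 5.75, 6.
g(4.25) = 4/11, g(5.75) = 4/13, g(6) = 0.3.
Sum = Σ Δu_i · g(u_i).
Sum ≈ 0.627448.

0.627448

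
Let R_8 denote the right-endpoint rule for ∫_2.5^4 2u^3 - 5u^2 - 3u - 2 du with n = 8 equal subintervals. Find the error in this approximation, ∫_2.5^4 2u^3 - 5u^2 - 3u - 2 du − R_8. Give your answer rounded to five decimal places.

-4.20557

Exact integral: ∫_2.5^4 f(u) du = 10.21875.
R_8 ≈ 14.4243164.
Error ≈ 10.21875 − 14.4243164 ≈ -4.20557.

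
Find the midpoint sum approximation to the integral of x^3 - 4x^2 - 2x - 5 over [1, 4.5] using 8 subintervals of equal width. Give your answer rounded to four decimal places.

Δx = (4.5 − 1)/8 = 0.4375.
Midpoints: 1.21875, 1.65625, 2.09375, 2.53125, 2.96875, 3.40625, 3.84375, 4.28125.
f(1.21875) = -379081/32768, f(1.65625) = -483059/32768, f(2.09375) = -574885/32768, f(2.53125) = -638095/32768, f(2.96875) = -656225/32768, f(3.40625) = -612811/32768, f(3.84375) = -491389/32768, f(4.28125) = -275495/32768.
Sum = Δx · [f(1.21875) + f(1.65625) + f(2.09375) + ...].
Sum ≈ -54.8883.

-54.8883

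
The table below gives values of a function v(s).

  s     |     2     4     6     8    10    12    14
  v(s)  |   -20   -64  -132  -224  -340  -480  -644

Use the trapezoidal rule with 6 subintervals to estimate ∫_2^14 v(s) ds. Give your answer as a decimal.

-3144

Δs = 2.
T_6 = (2/2)·[(-20) + 2·(-64) + 2·(-132) + 2·(-224) + 2·(-340) + 2·(-480) + (-644)] = -3144.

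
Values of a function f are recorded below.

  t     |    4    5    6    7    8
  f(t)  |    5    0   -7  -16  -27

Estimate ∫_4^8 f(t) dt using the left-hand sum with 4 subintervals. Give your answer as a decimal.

Δt = 1.
Sum = 1·[5 + 0 + (-7) + (-16)] = -18.

-18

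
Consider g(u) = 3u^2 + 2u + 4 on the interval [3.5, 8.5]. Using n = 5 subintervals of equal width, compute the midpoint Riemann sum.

Δu = (8.5 − 3.5)/5 = 1.
Midpoints: 4, 5, 6, 7, 8.
g(4) = 60, g(5) = 89, g(6) = 124, g(7) = 165, g(8) = 212.
Sum = Δu · [g(4) + g(5) + g(6) + g(7) + g(8)].
Sum = 650.

650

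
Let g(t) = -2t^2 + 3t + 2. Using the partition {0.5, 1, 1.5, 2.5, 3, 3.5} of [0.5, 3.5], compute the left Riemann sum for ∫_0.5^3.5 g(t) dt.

Subinterval widths: 0.5, 0.5, 1, 0.5, 0.5.
Left endpoints: 0.5, 1, 1.5, 2.5, 3.
g(0.5) = 3, g(1) = 3, g(1.5) = 2, g(2.5) = -3, g(3) = -7.
Sum = Σ Δt_i · g(t_i).
Sum = 0.

0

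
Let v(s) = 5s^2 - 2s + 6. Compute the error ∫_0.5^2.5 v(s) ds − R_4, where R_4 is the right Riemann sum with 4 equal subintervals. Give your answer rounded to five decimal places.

Exact integral: ∫_0.5^2.5 v(s) ds ≈ 31.8333333.
R_4 = 38.75.
Error ≈ 31.8333333 − 38.75 ≈ -6.91667.

-6.91667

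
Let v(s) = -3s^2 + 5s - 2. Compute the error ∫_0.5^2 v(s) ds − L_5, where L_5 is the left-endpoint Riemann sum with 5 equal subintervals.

Exact integral: ∫_0.5^2 v(s) ds = -1.5.
L_5 = -1.005.
Error = -1.5 − (-1.005) = -0.495.

-0.495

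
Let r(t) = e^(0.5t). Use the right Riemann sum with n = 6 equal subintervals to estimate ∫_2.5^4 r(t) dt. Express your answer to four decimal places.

Δt = (4 − 2.5)/6 = 0.25.
Right endpoints: 2.75, 3, 3.25, 3.5, 3.75, 4.
r(2.75) ≈ 3.9551, r(3) ≈ 4.4817, r(3.25) ≈ 5.0784, r(3.5) ≈ 5.7546, r(3.75) ≈ 6.5208, r(4) ≈ 7.3891.
Sum = Δt · [r(2.75) + r(3) + r(3.25) + ...].
Sum ≈ 8.2949.

8.2949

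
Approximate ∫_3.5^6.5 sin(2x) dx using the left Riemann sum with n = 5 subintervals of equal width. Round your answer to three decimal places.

Δx = (6.5 − 3.5)/5 = 0.6.
Left endpoints: 3.5, 4.1, 4.7, 5.3, 5.9.
f(3.5) ≈ 0.657, f(4.1) ≈ 0.941, f(4.7) ≈ 0.025, f(5.3) ≈ -0.923, f(5.9) ≈ -0.694.
Sum = Δx · [f(3.5) + f(4.1) + f(4.7) + f(5.3) + f(5.9)].
Sum ≈ 0.004.

0.004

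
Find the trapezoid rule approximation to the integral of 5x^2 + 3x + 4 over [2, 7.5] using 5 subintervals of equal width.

Δx = (7.5 − 2)/5 = 1.1.
f(2) = 30, f(3.1) = 61.35, f(4.2) = 104.8, f(5.3) = 160.35, f(6.4) = 228, f(7.5) = 307.75.
T_5 = (Δx/2)·[f(x_0) + 2f(x_1) + ... + 2f(x_{4}) + f(x_5)].
Sum = 795.7125.

795.7125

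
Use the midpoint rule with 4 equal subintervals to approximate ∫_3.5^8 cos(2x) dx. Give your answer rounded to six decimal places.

Δx = (8 − 3.5)/4 = 1.125.
Midpoints: 4.0625, 5.1875, 6.3125, 7.4375.
f(4.0625) ≈ -0.267713, f(5.1875) ≈ -0.581502, f(6.3125) ≈ 0.998282, f(7.4375) ≈ -0.672686.
Sum = Δx · [f(4.0625) + f(5.1875) + f(6.3125) + f(7.4375)].
Sum ≈ -0.589072.

-0.589072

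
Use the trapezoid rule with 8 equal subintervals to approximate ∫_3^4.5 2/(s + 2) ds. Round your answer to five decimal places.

0.52482

Δs = (4.5 − 3)/8 = 0.1875.
f(3) = 0.4, f(3.1875) = 32/83, f(3.375) = 16/43, f(3.5625) = 32/89, f(3.75) = 8/23, f(3.9375) = 32/95, f(4.125) = 16/49, f(4.3125) = 32/101, f(4.5) = 4/13.
T_8 = (Δs/2)·[f(s_0) + 2f(s_1) + ... + 2f(s_{7}) + f(s_8)].
Sum ≈ 0.52482.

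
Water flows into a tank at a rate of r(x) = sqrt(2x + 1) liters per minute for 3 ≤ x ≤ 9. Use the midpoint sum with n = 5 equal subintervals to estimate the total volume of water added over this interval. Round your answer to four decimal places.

Δx = (9 − 3)/5 = 1.2.
Midpoints: 3.6, 4.8, 6, 7.2, 8.4.
r(3.6) ≈ 2.8636, r(4.8) ≈ 3.2558, r(6) ≈ 3.6056, r(7.2) ≈ 3.9243, r(8.4) ≈ 4.2190.
Sum = Δx · [r(3.6) + r(4.8) + r(6) + r(7.2) + r(8.4)].
Sum ≈ 21.4418.

21.4418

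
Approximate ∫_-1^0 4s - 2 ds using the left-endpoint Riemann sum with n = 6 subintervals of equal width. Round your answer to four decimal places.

Δs = (0 − (-1))/6 = 1/6.
Left endpoints: -1, -5/6, -2/3, -0.5, -1/3, -1/6.
f(-1) = -6, f(-5/6) = -16/3, f(-2/3) = -14/3, f(-0.5) = -4, f(-1/3) = -10/3, f(-1/6) = -8/3.
Sum = Δs · [f(-1) + f(-5/6) + f(-2/3) + ...].
Sum ≈ -4.3333.

-4.3333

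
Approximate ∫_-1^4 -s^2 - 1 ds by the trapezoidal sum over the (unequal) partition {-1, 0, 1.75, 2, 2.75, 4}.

-28.125

Subinterval widths: 1, 1.75, 0.25, 0.75, 1.25.
f(-1) = -2, f(0) = -1, f(1.75) = -4.0625, f(2) = -5, f(2.75) = -8.5625, f(4) = -17.
On each subinterval the trapezoid contributes (Δs_i/2)·[f(s_{i-1}) + f(s_i)].
Sum = -28.125.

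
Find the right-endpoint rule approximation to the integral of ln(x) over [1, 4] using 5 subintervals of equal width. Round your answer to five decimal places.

Δx = (4 − 1)/5 = 0.6.
Right endpoints: 1.6, 2.2, 2.8, 3.4, 4.
f(1.6) ≈ 0.47000, f(2.2) ≈ 0.78846, f(2.8) ≈ 1.02962, f(3.4) ≈ 1.22378, f(4) ≈ 1.38629.
Sum = Δx · [f(1.6) + f(2.2) + f(2.8) + f(3.4) + f(4)].
Sum ≈ 2.93889.

2.93889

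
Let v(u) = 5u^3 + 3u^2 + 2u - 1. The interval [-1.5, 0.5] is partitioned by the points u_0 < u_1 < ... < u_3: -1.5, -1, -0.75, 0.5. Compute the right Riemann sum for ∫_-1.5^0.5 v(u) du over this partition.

Subinterval widths: 0.5, 0.25, 1.25.
Right endpoints: -1, -0.75, 0.5.
v(-1) = -5, v(-0.75) = -2.921875, v(0.5) = 1.375.
Sum = Σ Δu_i · v(u_i).
Sum = -1.51171875.

-1.51171875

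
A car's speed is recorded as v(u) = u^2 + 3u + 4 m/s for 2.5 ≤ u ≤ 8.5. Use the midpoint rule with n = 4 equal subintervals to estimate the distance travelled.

Δu = (8.5 − 2.5)/4 = 1.5.
Midpoints: 3.25, 4.75, 6.25, 7.75.
v(3.25) = 24.3125, v(4.75) = 40.8125, v(6.25) = 61.8125, v(7.75) = 87.3125.
Sum = Δu · [v(3.25) + v(4.75) + v(6.25) + v(7.75)].
Sum = 321.375.

321.375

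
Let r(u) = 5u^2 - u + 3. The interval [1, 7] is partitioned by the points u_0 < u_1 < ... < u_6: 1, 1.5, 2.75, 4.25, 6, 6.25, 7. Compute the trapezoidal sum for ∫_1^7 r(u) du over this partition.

573.375

Subinterval widths: 0.5, 1.25, 1.5, 1.75, 0.25, 0.75.
r(1) = 7, r(1.5) = 12.75, r(2.75) = 38.0625, r(4.25) = 89.0625, r(6) = 177, r(6.25) = 192.0625, r(7) = 241.
On each subinterval the trapezoid contributes (Δu_i/2)·[r(u_{i-1}) + r(u_i)].
Sum = 573.375.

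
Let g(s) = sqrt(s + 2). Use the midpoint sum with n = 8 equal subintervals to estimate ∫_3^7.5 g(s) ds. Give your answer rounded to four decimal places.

Δs = (7.5 − 3)/8 = 0.5625.
Midpoints: 3.28125, 3.84375, 4.40625, 4.96875, 5.53125, 6.09375, 6.65625, 7.21875.
g(3.28125) ≈ 2.2981, g(3.84375) ≈ 2.4174, g(4.40625) ≈ 2.5311, g(4.96875) ≈ 2.6398, g(5.53125) ≈ 2.7443, g(6.09375) ≈ 2.8450, g(6.65625) ≈ 2.9422, g(7.21875) ≈ 3.0362.
Sum = Δs · [g(3.28125) + g(3.84375) + g(4.40625) + ...].
Sum ≈ 12.0679.

12.0679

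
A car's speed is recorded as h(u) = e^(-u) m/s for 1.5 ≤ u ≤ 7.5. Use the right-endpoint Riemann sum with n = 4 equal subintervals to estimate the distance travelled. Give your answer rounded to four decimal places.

0.0959

Δu = (7.5 − 1.5)/4 = 1.5.
Right endpoints: 3, 4.5, 6, 7.5.
h(3) ≈ 0.0498, h(4.5) ≈ 0.0111, h(6) ≈ 0.0025, h(7.5) ≈ 0.0006.
Sum = Δu · [h(3) + h(4.5) + h(6) + h(7.5)].
Sum ≈ 0.0959.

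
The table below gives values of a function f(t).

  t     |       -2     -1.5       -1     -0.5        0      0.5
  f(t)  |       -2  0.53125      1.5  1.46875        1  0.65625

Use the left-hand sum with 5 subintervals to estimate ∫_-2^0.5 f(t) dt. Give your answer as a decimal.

Δt = 0.5.
Sum = 0.5·[(-2) + 0.53125 + 1.5 + 1.46875 + 1] = 1.25.

1.25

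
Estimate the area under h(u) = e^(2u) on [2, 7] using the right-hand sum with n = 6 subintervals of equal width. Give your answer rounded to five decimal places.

Δu = (7 − 2)/6 = 5/6.
Right endpoints: 17/6, 11/3, 4.5, 16/3, 37/6, 7.
h(17/6) ≈ 289.06936, h(11/3) ≈ 1530.47486, h(4.5) ≈ 8103.08393, h(16/3) ≈ 42901.69723, h(37/6) ≈ 227142.60915, h(7) ≈ 1202604.28416.
Sum = Δu · [h(17/6) + h(11/3) + h(4.5) + ...].
Sum ≈ 1235476.01558.

1235476.01558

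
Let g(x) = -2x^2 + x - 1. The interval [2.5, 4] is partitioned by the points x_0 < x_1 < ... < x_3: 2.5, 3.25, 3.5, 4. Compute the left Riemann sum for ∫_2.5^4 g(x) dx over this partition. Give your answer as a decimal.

-23.96875

Subinterval widths: 0.75, 0.25, 0.5.
Left endpoints: 2.5, 3.25, 3.5.
g(2.5) = -11, g(3.25) = -18.875, g(3.5) = -22.
Sum = Σ Δx_i · g(x_i).
Sum = -23.96875.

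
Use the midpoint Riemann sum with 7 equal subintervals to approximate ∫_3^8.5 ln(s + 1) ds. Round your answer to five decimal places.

10.34580

Δs = (8.5 − 3)/7 = 11/14.
Midpoints: 95/28, 117/28, 139/28, 5.75, 183/28, 205/28, 227/28.
f(95/28) ≈ 1.47998, f(117/28) ≈ 1.64453, f(139/28) ≈ 1.78579, f(5.75) ≈ 1.90954, f(183/28) ≈ 2.01965, f(205/28) ≈ 2.11883, f(227/28) ≈ 2.20906.
Sum = Δs · [f(95/28) + f(117/28) + f(139/28) + ...].
Sum ≈ 10.34580.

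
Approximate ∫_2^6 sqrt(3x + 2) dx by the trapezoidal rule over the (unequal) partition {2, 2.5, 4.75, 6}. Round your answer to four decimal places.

14.7947

Subinterval widths: 0.5, 2.25, 1.25.
f(2) ≈ 2.8284, f(2.5) ≈ 3.0822, f(4.75) ≈ 4.0311, f(6) ≈ 4.4721.
On each subinterval the trapezoid contributes (Δx_i/2)·[f(x_{i-1}) + f(x_i)].
Sum ≈ 14.7947.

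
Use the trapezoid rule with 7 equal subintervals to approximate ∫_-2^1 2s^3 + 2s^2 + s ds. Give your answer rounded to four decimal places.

Δs = (1 − (-2))/7 = 3/7.
f(-2) = -10, f(-11/7) = -1507/343, f(-8/7) = -520/343, f(-5/7) = -145/343, f(-2/7) = -58/343, f(1/7) = 65/343, f(4/7) = 548/343, f(1) = 5.
T_7 = (Δs/2)·[f(s_0) + 2f(s_1) + ... + 2f(s_{6}) + f(s_7)].
Sum ≈ -3.0918.

-3.0918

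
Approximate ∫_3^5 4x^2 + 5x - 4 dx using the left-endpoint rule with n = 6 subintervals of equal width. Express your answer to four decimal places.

Δx = (5 − 3)/6 = 1/3.
Left endpoints: 3, 10/3, 11/3, 4, 13/3, 14/3.
f(3) = 47, f(10/3) = 514/9, f(11/3) = 613/9, f(4) = 80, f(13/3) = 835/9, f(14/3) = 958/9.
Sum = Δx · [f(3) + f(10/3) + f(11/3) + ...].
Sum ≈ 150.4815.

150.4815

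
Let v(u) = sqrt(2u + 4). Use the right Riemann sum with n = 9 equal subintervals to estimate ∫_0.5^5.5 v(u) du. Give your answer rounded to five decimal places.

Δu = (5.5 − 0.5)/9 = 5/9.
Right endpoints: 19/18, 29/18, 13/6, 49/18, 59/18, 23/6, 79/18, 89/18, 5.5.
v(19/18) ≈ 2.47207, v(29/18) ≈ 2.68742, v(13/6) ≈ 2.88675, v(49/18) ≈ 3.07318, v(59/18) ≈ 3.24893, v(23/6) ≈ 3.41565, v(79/18) ≈ 3.57460, v(89/18) ≈ 3.72678, v(5.5) ≈ 3.87298.
Sum = Δu · [v(19/18) + v(29/18) + v(13/6) + ...].
Sum ≈ 16.08798.

16.08798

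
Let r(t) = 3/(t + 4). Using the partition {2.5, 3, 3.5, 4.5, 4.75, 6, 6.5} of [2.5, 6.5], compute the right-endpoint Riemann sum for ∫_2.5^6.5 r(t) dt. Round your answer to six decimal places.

Subinterval widths: 0.5, 0.5, 1, 0.25, 1.25, 0.5.
Right endpoints: 3, 3.5, 4.5, 4.75, 6, 6.5.
r(3) = 3/7, r(3.5) = 0.4, r(4.5) = 6/17, r(4.75) = 12/35, r(6) = 0.3, r(6.5) = 2/7.
Sum = Σ Δt_i · r(t_i).
Sum ≈ 1.370798.

1.370798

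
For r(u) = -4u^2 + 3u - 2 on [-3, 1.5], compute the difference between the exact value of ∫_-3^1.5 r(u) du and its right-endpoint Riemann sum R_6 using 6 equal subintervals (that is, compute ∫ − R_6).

-13.5

Exact integral: ∫_-3^1.5 r(u) du = -59.625.
R_6 = -46.125.
Error = -59.625 − (-46.125) = -13.5.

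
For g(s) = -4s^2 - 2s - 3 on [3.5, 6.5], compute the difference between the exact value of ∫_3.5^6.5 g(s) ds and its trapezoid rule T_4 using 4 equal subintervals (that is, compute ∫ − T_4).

1.125

Exact integral: ∫_3.5^6.5 g(s) ds = -348.
T_4 = -349.125.
Error = -348 − (-349.125) = 1.125.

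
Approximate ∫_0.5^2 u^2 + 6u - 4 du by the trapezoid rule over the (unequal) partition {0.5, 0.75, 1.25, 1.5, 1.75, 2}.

7.90625

Subinterval widths: 0.25, 0.5, 0.25, 0.25, 0.25.
f(0.5) = -0.75, f(0.75) = 1.0625, f(1.25) = 5.0625, f(1.5) = 7.25, f(1.75) = 9.5625, f(2) = 12.
On each subinterval the trapezoid contributes (Δu_i/2)·[f(u_{i-1}) + f(u_i)].
Sum = 7.90625.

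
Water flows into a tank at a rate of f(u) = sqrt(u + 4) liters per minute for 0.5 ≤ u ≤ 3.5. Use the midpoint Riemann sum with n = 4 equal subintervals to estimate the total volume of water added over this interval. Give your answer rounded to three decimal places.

7.330

Δu = (3.5 − 0.5)/4 = 0.75.
Midpoints: 0.875, 1.625, 2.375, 3.125.
f(0.875) ≈ 2.208, f(1.625) ≈ 2.372, f(2.375) ≈ 2.525, f(3.125) ≈ 2.669.
Sum = Δu · [f(0.875) + f(1.625) + f(2.375) + f(3.125)].
Sum ≈ 7.330.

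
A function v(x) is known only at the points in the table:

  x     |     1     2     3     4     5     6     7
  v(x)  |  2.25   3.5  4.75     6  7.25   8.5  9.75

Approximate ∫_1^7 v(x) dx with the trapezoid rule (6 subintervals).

36

Δx = 1.
T_6 = (1/2)·[2.25 + 2·3.5 + 2·4.75 + 2·6 + 2·7.25 + 2·8.5 + 9.75] = 36.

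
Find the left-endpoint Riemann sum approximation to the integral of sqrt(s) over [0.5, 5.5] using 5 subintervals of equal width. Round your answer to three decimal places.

Δs = (5.5 − 0.5)/5 = 1.
Left endpoints: 0.5, 1.5, 2.5, 3.5, 4.5.
f(0.5) ≈ 0.707, f(1.5) ≈ 1.225, f(2.5) ≈ 1.581, f(3.5) ≈ 1.871, f(4.5) ≈ 2.121.
Sum = Δs · [f(0.5) + f(1.5) + f(2.5) + f(3.5) + f(4.5)].
Sum ≈ 7.505.

7.505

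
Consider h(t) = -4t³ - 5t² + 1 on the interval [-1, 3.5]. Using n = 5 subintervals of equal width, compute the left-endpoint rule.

Δt = (3.5 − (-1))/5 = 0.9.
Left endpoints: -1, -0.1, 0.8, 1.7, 2.6.
h(-1) = 0, h(-0.1) = 0.954, h(0.8) = -4.248, h(1.7) = -33.102, h(2.6) = -103.104.
Sum = Δt · [h(-1) + h(-0.1) + h(0.8) + h(1.7) + h(2.6)].
Sum = -125.55.

-125.55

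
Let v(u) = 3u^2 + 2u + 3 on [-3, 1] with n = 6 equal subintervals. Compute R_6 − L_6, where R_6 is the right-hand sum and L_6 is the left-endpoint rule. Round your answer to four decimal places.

-10.6667

R_6 ≈ 27.555556.
L_6 ≈ 38.222222.
R_6 − L_6 ≈ -10.6667.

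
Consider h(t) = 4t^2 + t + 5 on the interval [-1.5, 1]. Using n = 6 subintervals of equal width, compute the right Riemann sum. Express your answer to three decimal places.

Δt = (1 − (-1.5))/6 = 5/12.
Right endpoints: -13/12, -2/3, -0.25, 1/6, 7/12, 1.
h(-13/12) = 155/18, h(-2/3) = 55/9, h(-0.25) = 5, h(1/6) = 95/18, h(7/12) = 125/18, h(1) = 10.
Sum = Δt · [h(-13/12) + h(-2/3) + h(-0.25) + ...].
Sum ≈ 17.477.

17.477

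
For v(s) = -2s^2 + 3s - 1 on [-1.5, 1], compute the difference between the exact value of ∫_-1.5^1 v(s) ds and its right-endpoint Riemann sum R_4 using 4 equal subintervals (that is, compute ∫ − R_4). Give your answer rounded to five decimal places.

-2.79948

Exact integral: ∫_-1.5^1 v(s) ds ≈ -7.2916667.
R_4 = -4.4921875.
Error ≈ -7.2916667 − (-4.4921875) ≈ -2.79948.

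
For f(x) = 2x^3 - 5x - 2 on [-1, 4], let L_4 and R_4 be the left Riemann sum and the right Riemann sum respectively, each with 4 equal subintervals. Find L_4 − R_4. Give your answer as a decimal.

-131.25

L_4 = 26.09375.
R_4 = 157.34375.
L_4 − R_4 = -131.25.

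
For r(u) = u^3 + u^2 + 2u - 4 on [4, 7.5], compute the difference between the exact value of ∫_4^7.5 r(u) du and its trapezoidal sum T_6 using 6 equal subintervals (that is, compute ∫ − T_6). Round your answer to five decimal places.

Exact integral: ∫_4^7.5 r(u) du ≈ 872.5572917.
T_6 ≈ 876.1798322.
Error ≈ 872.5572917 − 876.1798322 ≈ -3.62254.

-3.62254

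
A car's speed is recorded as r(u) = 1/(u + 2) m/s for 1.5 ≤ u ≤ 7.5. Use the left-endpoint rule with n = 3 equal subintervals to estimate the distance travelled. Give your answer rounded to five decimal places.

Δu = (7.5 − 1.5)/3 = 2.
Left endpoints: 1.5, 3.5, 5.5.
r(1.5) = 2/7, r(3.5) = 2/11, r(5.5) = 2/15.
Sum = Δu · [r(1.5) + r(3.5) + r(5.5)].
Sum ≈ 1.20173.

1.20173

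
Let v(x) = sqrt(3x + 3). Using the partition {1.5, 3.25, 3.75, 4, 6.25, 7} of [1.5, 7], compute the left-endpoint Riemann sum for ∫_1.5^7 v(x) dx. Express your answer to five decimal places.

19.73364

Subinterval widths: 1.75, 0.5, 0.25, 2.25, 0.75.
Left endpoints: 1.5, 3.25, 3.75, 4, 6.25.
v(1.5) ≈ 2.73861, v(3.25) ≈ 3.57071, v(3.75) ≈ 3.77492, v(4) ≈ 3.87298, v(6.25) ≈ 4.66369.
Sum = Σ Δx_i · v(x_i).
Sum ≈ 19.73364.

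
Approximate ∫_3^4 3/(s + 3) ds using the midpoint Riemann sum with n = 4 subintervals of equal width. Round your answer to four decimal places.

0.4624

Δs = (4 − 3)/4 = 0.25.
Midpoints: 3.125, 3.375, 3.625, 3.875.
f(3.125) = 24/49, f(3.375) = 8/17, f(3.625) = 24/53, f(3.875) = 24/55.
Sum = Δs · [f(3.125) + f(3.375) + f(3.625) + f(3.875)].
Sum ≈ 0.4624.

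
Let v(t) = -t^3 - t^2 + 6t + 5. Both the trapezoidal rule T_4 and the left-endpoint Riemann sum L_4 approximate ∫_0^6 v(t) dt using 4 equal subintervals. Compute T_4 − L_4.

-162

T_4 = -280.5.
L_4 = -118.5.
T_4 − L_4 = -162.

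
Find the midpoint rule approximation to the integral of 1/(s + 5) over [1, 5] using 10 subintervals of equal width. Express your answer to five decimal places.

Δs = (5 − 1)/10 = 0.4.
Midpoints: 1.2, 1.6, 2, 2.4, 2.8, 3.2, 3.6, 4, 4.4, 4.8.
f(1.2) = 5/31, f(1.6) = 5/33, f(2) = 1/7, f(2.4) = 5/37, f(2.8) = 5/39, f(3.2) = 5/41, f(3.6) = 5/43, f(4) = 1/9, f(4.4) = 5/47, f(4.8) = 5/49.
Sum = Δs · [f(1.2) + f(1.6) + f(2) + ...].
Sum ≈ 0.51071.

0.51071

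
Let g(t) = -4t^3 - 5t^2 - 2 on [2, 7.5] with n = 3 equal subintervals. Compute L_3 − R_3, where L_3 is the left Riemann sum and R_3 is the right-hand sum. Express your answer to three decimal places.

L_3 ≈ -2282.85648.
R_3 ≈ -5796.89815.
L_3 − R_3 ≈ 3514.042.

3514.042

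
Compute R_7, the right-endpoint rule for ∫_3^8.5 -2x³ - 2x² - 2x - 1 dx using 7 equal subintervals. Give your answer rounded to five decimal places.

Δx = (8.5 − 3)/7 = 11/14.
Right endpoints: 53/14, 32/7, 75/14, 43/7, 97/14, 54/7, 8.5.
f(53/14) = -199963/1372, f(32/7) = -83351/343, f(75/14) = -516697/1372, f(43/7) = -189457/343, f(97/14) = -1064783/1372, f(54/7) = -361387/343, f(8.5) = -1390.75.
Sum = Δx · [f(53/14) + f(32/7) + f(75/14) + ...].
Sum ≈ -3565.68367.

-3565.68367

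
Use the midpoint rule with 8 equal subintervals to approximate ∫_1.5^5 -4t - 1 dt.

-49

Δt = (5 − 1.5)/8 = 0.4375.
Midpoints: 1.71875, 2.15625, 2.59375, 3.03125, 3.46875, 3.90625, 4.34375, 4.78125.
f(1.71875) = -7.875, f(2.15625) = -9.625, f(2.59375) = -11.375, f(3.03125) = -13.125, f(3.46875) = -14.875, f(3.90625) = -16.625, f(4.34375) = -18.375, f(4.78125) = -20.125.
Sum = Δt · [f(1.71875) + f(2.15625) + f(2.59375) + ...].
Sum = -49.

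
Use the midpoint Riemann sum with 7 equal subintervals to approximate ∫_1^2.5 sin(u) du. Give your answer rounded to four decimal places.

Δu = (2.5 − 1)/7 = 3/14.
Midpoints: 31/28, 37/28, 43/28, 1.75, 55/28, 61/28, 67/28.
f(31/28) ≈ 0.8944, f(37/28) ≈ 0.9691, f(43/28) ≈ 0.9994, f(1.75) ≈ 0.9840, f(55/28) ≈ 0.9236, f(61/28) ≈ 0.8209, f(67/28) ≈ 0.6807.
Sum = Δu · [f(31/28) + f(37/28) + f(43/28) + ...].
Sum ≈ 1.3440.

1.3440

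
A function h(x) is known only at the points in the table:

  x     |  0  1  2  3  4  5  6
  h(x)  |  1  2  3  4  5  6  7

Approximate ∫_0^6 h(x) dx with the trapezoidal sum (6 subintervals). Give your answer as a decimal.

24

Δx = 1.
T_6 = (1/2)·[1 + 2·2 + 2·3 + 2·4 + 2·5 + 2·6 + 7] = 24.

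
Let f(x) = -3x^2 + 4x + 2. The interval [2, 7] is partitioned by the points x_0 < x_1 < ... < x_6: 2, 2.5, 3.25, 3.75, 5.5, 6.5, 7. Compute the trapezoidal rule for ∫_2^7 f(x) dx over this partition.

-238.578125

Subinterval widths: 0.5, 0.75, 0.5, 1.75, 1, 0.5.
f(2) = -2, f(2.5) = -6.75, f(3.25) = -16.6875, f(3.75) = -25.1875, f(5.5) = -66.75, f(6.5) = -98.75, f(7) = -117.
On each subinterval the trapezoid contributes (Δx_i/2)·[f(x_{i-1}) + f(x_i)].
Sum = -238.578125.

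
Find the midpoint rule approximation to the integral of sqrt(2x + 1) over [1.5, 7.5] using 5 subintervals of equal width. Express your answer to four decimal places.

18.6815

Δx = (7.5 − 1.5)/5 = 1.2.
Midpoints: 2.1, 3.3, 4.5, 5.7, 6.9.
f(2.1) ≈ 2.2804, f(3.3) ≈ 2.7568, f(4.5) ≈ 3.1623, f(5.7) ≈ 3.5214, f(6.9) ≈ 3.8471.
Sum = Δx · [f(2.1) + f(3.3) + f(4.5) + f(5.7) + f(6.9)].
Sum ≈ 18.6815.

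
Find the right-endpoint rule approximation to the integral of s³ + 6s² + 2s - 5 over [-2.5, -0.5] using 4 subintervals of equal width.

1.25

Δs = (-0.5 − (-2.5))/4 = 0.5.
Right endpoints: -2, -1.5, -1, -0.5.
f(-2) = 7, f(-1.5) = 2.125, f(-1) = -2, f(-0.5) = -4.625.
Sum = Δs · [f(-2) + f(-1.5) + f(-1) + f(-0.5)].
Sum = 1.25.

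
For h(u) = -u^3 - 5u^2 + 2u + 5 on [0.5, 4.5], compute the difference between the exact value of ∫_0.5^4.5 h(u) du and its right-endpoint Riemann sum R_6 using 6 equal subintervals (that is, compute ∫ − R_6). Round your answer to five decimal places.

64.70370

Exact integral: ∫_0.5^4.5 h(u) du ≈ -214.1666667.
R_6 ≈ -278.8703704.
Error ≈ -214.1666667 − (-278.8703704) ≈ 64.70370.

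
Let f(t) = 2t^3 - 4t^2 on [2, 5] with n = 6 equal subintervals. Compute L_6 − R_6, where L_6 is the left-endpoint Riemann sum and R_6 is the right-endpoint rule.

L_6 = 113.125.
R_6 = 188.125.
L_6 − R_6 = -75.

-75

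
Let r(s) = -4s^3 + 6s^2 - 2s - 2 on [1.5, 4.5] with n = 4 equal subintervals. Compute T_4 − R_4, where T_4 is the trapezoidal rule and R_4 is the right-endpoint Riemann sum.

T_4 = -261.9375.
R_4 = -355.3125.
T_4 − R_4 = 93.375.

93.375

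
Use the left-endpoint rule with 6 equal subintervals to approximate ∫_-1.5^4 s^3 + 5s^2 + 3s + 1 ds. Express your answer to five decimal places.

Δs = (4 − (-1.5))/6 = 11/12.
Left endpoints: -1.5, -7/12, 1/3, 1.25, 13/6, 37/12.
f(-1.5) = 4.375, f(-7/12) = 1301/1728, f(1/3) = 70/27, f(1.25) = 14.515625, f(13/6) = 8887/216, f(37/12) = 150505/1728.
Sum = Δs · [f(-1.5) + f(-7/12) + f(1/3) + ...].
Sum ≈ 137.93764.

137.93764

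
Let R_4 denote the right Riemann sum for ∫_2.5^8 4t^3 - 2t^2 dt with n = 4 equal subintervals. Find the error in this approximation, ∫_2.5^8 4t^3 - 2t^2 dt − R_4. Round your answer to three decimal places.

-1391.342

Exact integral: ∫_2.5^8 f(t) dt ≈ 3726.02083.
R_4 = 5117.36328125.
Error ≈ 3726.02083 − 5117.36328125 ≈ -1391.342.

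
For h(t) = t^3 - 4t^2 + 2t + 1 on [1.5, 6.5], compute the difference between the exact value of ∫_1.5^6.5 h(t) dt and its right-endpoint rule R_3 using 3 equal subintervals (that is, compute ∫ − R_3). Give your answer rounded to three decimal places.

-119.560

Exact integral: ∫_1.5^6.5 h(t) dt ≈ 128.33333.
R_3 ≈ 247.89352.
Error ≈ 128.33333 − 247.89352 ≈ -119.560.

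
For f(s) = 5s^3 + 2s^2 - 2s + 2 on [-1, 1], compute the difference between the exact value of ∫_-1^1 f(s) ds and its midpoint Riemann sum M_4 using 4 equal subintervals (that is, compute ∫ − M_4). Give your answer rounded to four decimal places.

0.0833

Exact integral: ∫_-1^1 f(s) ds ≈ 5.333333.
M_4 = 5.25.
Error ≈ 5.333333 − 5.25 ≈ 0.0833.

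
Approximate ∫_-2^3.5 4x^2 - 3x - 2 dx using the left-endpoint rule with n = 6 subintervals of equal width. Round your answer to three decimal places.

39.977

Δx = (3.5 − (-2))/6 = 11/12.
Left endpoints: -2, -13/12, -1/6, 0.75, 5/3, 31/12.
f(-2) = 20, f(-13/12) = 107/18, f(-1/6) = -25/18, f(0.75) = -2, f(5/3) = 37/9, f(31/12) = 305/18.
Sum = Δx · [f(-2) + f(-13/12) + f(-1/6) + ...].
Sum ≈ 39.977.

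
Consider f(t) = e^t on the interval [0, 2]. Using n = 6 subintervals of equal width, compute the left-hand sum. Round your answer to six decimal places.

5.383262

Δt = (2 − 0)/6 = 1/3.
Left endpoints: 0, 1/3, 2/3, 1, 4/3, 5/3.
f(0) ≈ 1.000000, f(1/3) ≈ 1.395612, f(2/3) ≈ 1.947734, f(1) ≈ 2.718282, f(4/3) ≈ 3.793668, f(5/3) ≈ 5.294490.
Sum = Δt · [f(0) + f(1/3) + f(2/3) + ...].
Sum ≈ 5.383262.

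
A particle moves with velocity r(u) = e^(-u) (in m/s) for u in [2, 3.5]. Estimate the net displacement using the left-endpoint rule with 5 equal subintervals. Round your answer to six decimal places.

Δu = (3.5 − 2)/5 = 0.3.
Left endpoints: 2, 2.3, 2.6, 2.9, 3.2.
r(2) ≈ 0.135335, r(2.3) ≈ 0.100259, r(2.6) ≈ 0.074274, r(2.9) ≈ 0.055023, r(3.2) ≈ 0.040762.
Sum = Δu · [r(2) + r(2.3) + r(2.6) + r(2.9) + r(3.2)].
Sum ≈ 0.121696.

0.121696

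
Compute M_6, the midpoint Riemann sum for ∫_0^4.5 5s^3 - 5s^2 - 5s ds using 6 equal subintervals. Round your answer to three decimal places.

Δs = (4.5 − 0)/6 = 0.75.
Midpoints: 0.375, 1.125, 1.875, 2.625, 3.375, 4.125.
f(0.375) = -1185/512, f(1.125) = -2475/512, f(1.875) = 3075/512, f(2.625) = 21945/512, f(3.375) = 60615/512, f(4.125) = 125565/512.
Sum = Δs · [f(0.375) + f(1.125) + f(1.875) + ...].
Sum ≈ 304.014.

304.014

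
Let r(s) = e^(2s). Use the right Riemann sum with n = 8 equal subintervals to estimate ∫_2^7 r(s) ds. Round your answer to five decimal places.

1053396.78592

Δs = (7 − 2)/8 = 0.625.
Right endpoints: 2.625, 3.25, 3.875, 4.5, 5.125, 5.75, 6.375, 7.
r(2.625) ≈ 190.56627, r(3.25) ≈ 665.14163, r(3.875) ≈ 2321.57241, r(4.5) ≈ 8103.08393, r(5.125) ≈ 28282.54192, r(5.75) ≈ 98715.77101, r(6.375) ≈ 344551.89614, r(7) ≈ 1202604.28416.
Sum = Δs · [r(2.625) + r(3.25) + r(3.875) + ...].
Sum ≈ 1053396.78592.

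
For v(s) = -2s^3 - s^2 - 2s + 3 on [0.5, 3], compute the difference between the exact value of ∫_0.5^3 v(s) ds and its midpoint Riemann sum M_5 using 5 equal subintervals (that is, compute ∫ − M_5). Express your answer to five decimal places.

-0.59896

Exact integral: ∫_0.5^3 v(s) ds ≈ -50.6770833.
M_5 = -50.078125.
Error ≈ -50.6770833 − (-50.078125) ≈ -0.59896.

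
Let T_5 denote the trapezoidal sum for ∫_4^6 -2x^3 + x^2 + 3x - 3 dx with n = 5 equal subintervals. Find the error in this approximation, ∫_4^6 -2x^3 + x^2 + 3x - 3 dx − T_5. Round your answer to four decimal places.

1.5467

Exact integral: ∫_4^6 f(x) dx ≈ -445.333333.
T_5 = -446.88.
Error ≈ -445.333333 − (-446.88) ≈ 1.5467.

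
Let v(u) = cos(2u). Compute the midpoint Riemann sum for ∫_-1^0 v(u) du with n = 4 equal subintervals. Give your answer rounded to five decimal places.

0.45942

Δu = (0 − (-1))/4 = 0.25.
Midpoints: -0.875, -0.625, -0.375, -0.125.
v(-0.875) ≈ -0.17825, v(-0.625) ≈ 0.31532, v(-0.375) ≈ 0.73169, v(-0.125) ≈ 0.96891.
Sum = Δu · [v(-0.875) + v(-0.625) + v(-0.375) + v(-0.125)].
Sum ≈ 0.45942.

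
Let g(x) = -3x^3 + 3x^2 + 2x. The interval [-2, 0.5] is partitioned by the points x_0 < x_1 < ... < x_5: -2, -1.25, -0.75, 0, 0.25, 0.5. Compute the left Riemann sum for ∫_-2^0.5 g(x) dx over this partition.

29.2734375

Subinterval widths: 0.75, 0.5, 0.75, 0.25, 0.25.
Left endpoints: -2, -1.25, -0.75, 0, 0.25.
g(-2) = 32, g(-1.25) = 8.046875, g(-0.75) = 1.453125, g(0) = 0, g(0.25) = 0.640625.
Sum = Σ Δx_i · g(x_i).
Sum = 29.2734375.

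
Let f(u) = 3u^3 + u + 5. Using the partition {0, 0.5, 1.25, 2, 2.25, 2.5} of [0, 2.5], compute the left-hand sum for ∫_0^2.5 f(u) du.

Subinterval widths: 0.5, 0.75, 0.75, 0.25, 0.25.
Left endpoints: 0, 0.5, 1.25, 2, 2.25.
f(0) = 5, f(0.5) = 5.875, f(1.25) = 12.109375, f(2) = 31, f(2.25) = 41.421875.
Sum = Σ Δu_i · f(u_i).
Sum = 34.09375.

34.09375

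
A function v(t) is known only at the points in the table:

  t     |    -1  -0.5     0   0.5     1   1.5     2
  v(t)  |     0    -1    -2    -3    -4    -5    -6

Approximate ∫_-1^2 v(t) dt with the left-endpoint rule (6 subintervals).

-7.5

Δt = 0.5.
Sum = 0.5·[0 + (-1) + (-2) + (-3) + (-4) + (-5)] = -7.5.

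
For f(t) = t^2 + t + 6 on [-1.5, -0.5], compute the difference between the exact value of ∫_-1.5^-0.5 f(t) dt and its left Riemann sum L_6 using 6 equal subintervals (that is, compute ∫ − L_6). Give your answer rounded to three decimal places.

Exact integral: ∫_-1.5^-0.5 f(t) dt ≈ 6.08333.
L_6 ≈ 6.17130.
Error ≈ 6.08333 − 6.17130 ≈ -0.088.

-0.088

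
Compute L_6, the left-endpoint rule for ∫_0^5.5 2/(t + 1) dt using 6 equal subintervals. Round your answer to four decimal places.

4.6470

Δt = (5.5 − 0)/6 = 11/12.
Left endpoints: 0, 11/12, 11/6, 2.75, 11/3, 55/12.
f(0) = 2, f(11/12) = 24/23, f(11/6) = 12/17, f(2.75) = 8/15, f(11/3) = 3/7, f(55/12) = 24/67.
Sum = Δt · [f(0) + f(11/12) + f(11/6) + ...].
Sum ≈ 4.6470.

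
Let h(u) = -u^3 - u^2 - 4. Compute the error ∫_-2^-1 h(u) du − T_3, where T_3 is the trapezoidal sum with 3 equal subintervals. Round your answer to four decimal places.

Exact integral: ∫_-2^-1 h(u) du ≈ -2.583333.
T_3 ≈ -2.518519.
Error ≈ -2.583333 − (-2.518519) ≈ -0.0648.

-0.0648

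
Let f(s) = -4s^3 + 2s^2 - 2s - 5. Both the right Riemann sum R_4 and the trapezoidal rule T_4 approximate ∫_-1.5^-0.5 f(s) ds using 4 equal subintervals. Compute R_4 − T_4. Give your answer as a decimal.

-2.375

R_4 = 1.9375.
T_4 = 4.3125.
R_4 − T_4 = -2.375.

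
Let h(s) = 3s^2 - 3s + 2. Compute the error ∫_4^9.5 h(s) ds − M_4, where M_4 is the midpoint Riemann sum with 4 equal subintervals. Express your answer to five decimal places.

Exact integral: ∫_4^9.5 h(s) ds = 693.
M_4 ≈ 690.4003906.
Error ≈ 693 − 690.4003906 ≈ 2.59961.

2.59961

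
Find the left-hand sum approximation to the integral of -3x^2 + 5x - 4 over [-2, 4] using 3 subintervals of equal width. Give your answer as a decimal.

Δx = (4 − (-2))/3 = 2.
Left endpoints: -2, 0, 2.
f(-2) = -26, f(0) = -4, f(2) = -6.
Sum = Δx · [f(-2) + f(0) + f(2)].
Sum = -72.

-72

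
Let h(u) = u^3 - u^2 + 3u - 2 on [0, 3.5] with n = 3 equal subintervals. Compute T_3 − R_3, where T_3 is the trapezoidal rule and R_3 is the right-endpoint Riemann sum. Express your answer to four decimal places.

-23.9896

T_3 ≈ 37.973380.
R_3 ≈ 61.962963.
T_3 − R_3 ≈ -23.9896.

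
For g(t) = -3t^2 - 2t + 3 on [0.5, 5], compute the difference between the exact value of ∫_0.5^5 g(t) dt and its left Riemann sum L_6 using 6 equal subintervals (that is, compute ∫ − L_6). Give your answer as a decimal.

-29.953125

Exact integral: ∫_0.5^5 g(t) dt = -136.125.
L_6 = -106.171875.
Error = -136.125 − (-106.171875) = -29.953125.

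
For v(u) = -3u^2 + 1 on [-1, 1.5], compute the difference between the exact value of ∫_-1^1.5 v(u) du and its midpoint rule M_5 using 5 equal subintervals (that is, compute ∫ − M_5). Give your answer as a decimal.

Exact integral: ∫_-1^1.5 v(u) du = -1.875.
M_5 = -1.71875.
Error = -1.875 − (-1.71875) = -0.15625.

-0.15625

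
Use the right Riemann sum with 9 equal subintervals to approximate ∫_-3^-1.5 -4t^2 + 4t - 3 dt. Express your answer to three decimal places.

Δt = (-1.5 − (-3))/9 = 1/6.
Right endpoints: -17/6, -8/3, -2.5, -7/3, -13/6, -2, -11/6, -5/3, -1.5.
f(-17/6) = -418/9, f(-8/3) = -379/9, f(-2.5) = -38, f(-7/3) = -307/9, f(-13/6) = -274/9, f(-2) = -27, f(-11/6) = -214/9, f(-5/3) = -187/9, f(-1.5) = -18.
Sum = Δt · [f(-17/6) + f(-8/3) + f(-2.5) + ...].
Sum ≈ -46.778.

-46.778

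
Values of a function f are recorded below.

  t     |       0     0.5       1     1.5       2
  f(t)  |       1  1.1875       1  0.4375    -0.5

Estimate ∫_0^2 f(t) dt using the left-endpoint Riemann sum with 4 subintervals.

1.8125

Δt = 0.5.
Sum = 0.5·[1 + 1.1875 + 1 + 0.4375] = 1.8125.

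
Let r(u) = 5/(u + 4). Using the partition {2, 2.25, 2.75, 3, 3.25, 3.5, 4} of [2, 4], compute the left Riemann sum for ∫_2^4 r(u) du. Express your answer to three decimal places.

Subinterval widths: 0.25, 0.5, 0.25, 0.25, 0.25, 0.5.
Left endpoints: 2, 2.25, 2.75, 3, 3.25, 3.5.
r(2) = 5/6, r(2.25) = 0.8, r(2.75) = 20/27, r(3) = 5/7, r(3.25) = 20/29, r(3.5) = 2/3.
Sum = Σ Δu_i · r(u_i).
Sum ≈ 1.478.

1.478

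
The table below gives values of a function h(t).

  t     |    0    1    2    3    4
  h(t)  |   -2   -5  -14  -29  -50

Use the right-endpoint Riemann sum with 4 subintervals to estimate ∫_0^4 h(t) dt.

Δt = 1.
Sum = 1·[(-5) + (-14) + (-29) + (-50)] = -98.

-98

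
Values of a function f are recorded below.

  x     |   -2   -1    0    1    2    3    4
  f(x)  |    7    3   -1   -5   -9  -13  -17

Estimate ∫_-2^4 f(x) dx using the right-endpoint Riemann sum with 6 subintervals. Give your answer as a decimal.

Δx = 1.
Sum = 1·[3 + (-1) + (-5) + (-9) + (-13) + (-17)] = -42.

-42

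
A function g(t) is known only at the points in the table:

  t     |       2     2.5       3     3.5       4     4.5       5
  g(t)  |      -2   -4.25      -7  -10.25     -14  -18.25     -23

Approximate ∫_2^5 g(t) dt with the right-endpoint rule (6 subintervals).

-38.375

Δt = 0.5.
Sum = 0.5·[(-4.25) + (-7) + (-10.25) + (-14) + (-18.25) + (-23)] = -38.375.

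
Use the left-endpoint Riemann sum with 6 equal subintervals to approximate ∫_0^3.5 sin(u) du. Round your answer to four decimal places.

1.9835

Δu = (3.5 − 0)/6 = 7/12.
Left endpoints: 0, 7/12, 7/6, 1.75, 7/3, 35/12.
f(0) ≈ 0.0000, f(7/12) ≈ 0.5508, f(7/6) ≈ 0.9194, f(1.75) ≈ 0.9840, f(7/3) ≈ 0.7231, f(35/12) ≈ 0.2230.
Sum = Δu · [f(0) + f(7/12) + f(7/6) + ...].
Sum ≈ 1.9835.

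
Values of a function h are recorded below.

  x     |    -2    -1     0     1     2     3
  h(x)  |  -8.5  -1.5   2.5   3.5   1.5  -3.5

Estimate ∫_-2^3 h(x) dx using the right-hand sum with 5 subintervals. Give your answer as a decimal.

2.5

Δx = 1.
Sum = 1·[(-1.5) + 2.5 + 3.5 + 1.5 + (-3.5)] = 2.5.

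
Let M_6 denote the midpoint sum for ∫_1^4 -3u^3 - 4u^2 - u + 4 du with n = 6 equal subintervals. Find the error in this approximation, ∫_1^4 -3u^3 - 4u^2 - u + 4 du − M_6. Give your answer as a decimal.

-1.65625

Exact integral: ∫_1^4 f(u) du = -270.75.
M_6 = -269.09375.
Error = -270.75 − (-269.09375) = -1.65625.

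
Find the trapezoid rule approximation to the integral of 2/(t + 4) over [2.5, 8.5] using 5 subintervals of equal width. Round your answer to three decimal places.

1.312

Δt = (8.5 − 2.5)/5 = 1.2.
f(2.5) = 4/13, f(3.7) = 20/77, f(4.9) = 20/89, f(6.1) = 20/101, f(7.3) = 20/113, f(8.5) = 0.16.
T_5 = (Δt/2)·[f(t_0) + 2f(t_1) + ... + 2f(t_{4}) + f(t_5)].
Sum ≈ 1.312.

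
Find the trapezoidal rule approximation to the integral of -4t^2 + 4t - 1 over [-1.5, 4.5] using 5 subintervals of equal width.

Δt = (4.5 − (-1.5))/5 = 1.2.
f(-1.5) = -16, f(-0.3) = -2.56, f(0.9) = -0.64, f(2.1) = -10.24, f(3.3) = -31.36, f(4.5) = -64.
T_5 = (Δt/2)·[f(t_0) + 2f(t_1) + ... + 2f(t_{4}) + f(t_5)].
Sum = -101.76.

-101.76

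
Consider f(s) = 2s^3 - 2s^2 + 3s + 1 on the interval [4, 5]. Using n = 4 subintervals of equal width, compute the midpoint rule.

Δs = (5 − 4)/4 = 0.25.
Midpoints: 4.125, 4.375, 4.625, 4.875.
f(4.125) = 119.72265625, f(4.375) = 143.32421875, f(4.625) = 169.95703125, f(4.875) = 199.80859375.
Sum = Δs · [f(4.125) + f(4.375) + f(4.625) + f(4.875)].
Sum = 158.203125.

158.203125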